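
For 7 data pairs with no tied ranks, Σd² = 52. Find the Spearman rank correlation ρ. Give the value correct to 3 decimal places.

0.071

ρ = 1 − 6Σd² / [n(n²−1)] = 1 − 6×52 / (7×48)
  = 1 − 312/336 = 1 − 0.9286 ≈ 0.071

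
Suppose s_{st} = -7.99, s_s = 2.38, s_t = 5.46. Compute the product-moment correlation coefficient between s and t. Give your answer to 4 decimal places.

-0.6149

r = Cov(s,t) / (s_s · s_t) = -7.99 / (2.38 × 5.46)
  = -7.99 / 12.9948 ≈ -0.6149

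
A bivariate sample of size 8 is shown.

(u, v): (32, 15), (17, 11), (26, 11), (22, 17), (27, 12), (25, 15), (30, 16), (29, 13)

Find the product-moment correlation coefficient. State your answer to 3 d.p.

0.297

n = 8, Σu = 208, Σv = 110, Σu² = 5568, Σv² = 1550, Σuv = 2883
nΣuv − ΣuΣv = 23064 − 22880 = 184
nΣu² − (Σu)² = 44544 − 43264 = 1280; nΣv² − (Σv)² = 12400 − 12100 = 300
r = 184 / √(1280 × 300) = 184 / 619.6773 ≈ 0.297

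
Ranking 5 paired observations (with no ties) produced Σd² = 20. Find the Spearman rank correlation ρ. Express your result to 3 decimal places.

0.000

ρ = 1 − 6Σd² / [n(n²−1)] = 1 − 6×20 / (5×24)
  = 1 − 120/120 = 1 − 1.0000 ≈ 0.000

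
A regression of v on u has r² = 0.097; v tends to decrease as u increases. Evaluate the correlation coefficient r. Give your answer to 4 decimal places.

|r| = √0.097 = 0.3114
The association is negative, so r = −0.3114.

-0.3114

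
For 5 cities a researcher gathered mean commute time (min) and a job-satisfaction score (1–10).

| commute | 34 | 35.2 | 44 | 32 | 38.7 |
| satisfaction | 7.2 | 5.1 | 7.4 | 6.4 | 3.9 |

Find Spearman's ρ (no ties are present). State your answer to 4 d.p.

Rank commute: 2, 3, 5, 1, 4
Rank satisfaction: 4, 2, 5, 3, 1
d = rank(commute) − rank(satisfaction): -2, 1, 0, -2, 3; Σd² = 18
ρ = 1 − 6Σd² / [n(n²−1)] = 1 − 6×18 / (5×24) = 1 − 108/120 ≈ 0.1000

0.1000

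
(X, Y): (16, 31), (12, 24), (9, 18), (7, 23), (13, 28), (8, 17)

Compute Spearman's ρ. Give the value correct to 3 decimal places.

0.829

Rank X: 6, 4, 3, 1, 5, 2
Rank Y: 6, 4, 2, 3, 5, 1
d = rank(X) − rank(Y): 0, 0, 1, -2, 0, 1; Σd² = 6
ρ = 1 − 6Σd² / [n(n²−1)] = 1 − 6×6 / (6×35) = 1 − 36/210 ≈ 0.829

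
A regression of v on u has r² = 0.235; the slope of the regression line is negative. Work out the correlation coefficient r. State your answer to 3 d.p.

-0.485

|r| = √0.235 = 0.485
The association is negative, so r = −0.485.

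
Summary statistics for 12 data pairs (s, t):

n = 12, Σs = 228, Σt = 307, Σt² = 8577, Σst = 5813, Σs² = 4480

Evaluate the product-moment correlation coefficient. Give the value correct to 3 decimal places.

r = (nΣst − ΣsΣt) / √[(nΣs² − (Σs)²)(nΣt² − (Σt)²)]
Numerator: 12×5813 − 228×307 = -240
Denominator: √[(53760 − 51984)(102924 − 94249)] = √[1776 × 8675] = 3925.1497
r = -240 / 3925.1497 ≈ -0.061

-0.061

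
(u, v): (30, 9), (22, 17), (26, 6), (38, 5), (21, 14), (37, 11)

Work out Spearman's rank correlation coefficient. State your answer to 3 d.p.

Rank u: 4, 2, 3, 6, 1, 5
Rank v: 3, 6, 2, 1, 5, 4
d = rank(u) − rank(v): 1, -4, 1, 5, -4, 1; Σd² = 60
ρ = 1 − 6Σd² / [n(n²−1)] = 1 − 6×60 / (6×35) = 1 − 360/210 ≈ -0.714

-0.714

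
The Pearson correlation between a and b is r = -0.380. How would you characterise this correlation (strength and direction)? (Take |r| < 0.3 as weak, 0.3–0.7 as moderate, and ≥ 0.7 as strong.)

moderate negative

r = -0.380 < 0 so the relationship is negative.
|r| = 0.380, which falls in the moderate range.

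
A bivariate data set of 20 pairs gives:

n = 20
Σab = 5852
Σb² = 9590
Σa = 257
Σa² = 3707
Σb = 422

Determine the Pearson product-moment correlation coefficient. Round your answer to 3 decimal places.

0.815

r = (nΣab − ΣaΣb) / √[(nΣa² − (Σa)²)(nΣb² − (Σb)²)]
Numerator: 20×5852 − 257×422 = 8586
Denominator: √[(74140 − 66049)(191800 − 178084)] = √[8091 × 13716] = 10534.5221
r = 8586 / 10534.5221 ≈ 0.815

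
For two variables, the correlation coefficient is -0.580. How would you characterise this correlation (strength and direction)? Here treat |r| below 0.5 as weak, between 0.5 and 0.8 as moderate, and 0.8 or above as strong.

r = -0.580 < 0 so the relationship is negative.
|r| = 0.580, which falls in the moderate range.

moderate negative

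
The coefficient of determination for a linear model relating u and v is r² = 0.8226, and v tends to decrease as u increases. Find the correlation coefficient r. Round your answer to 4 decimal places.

-0.9070

|r| = √0.8226 = 0.9070
The association is negative, so r = −0.9070.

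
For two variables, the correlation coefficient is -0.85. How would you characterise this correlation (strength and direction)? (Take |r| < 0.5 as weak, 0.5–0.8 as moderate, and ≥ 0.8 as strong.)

r = -0.85 < 0 so the relationship is negative.
|r| = 0.85, which falls in the strong range.

strong negative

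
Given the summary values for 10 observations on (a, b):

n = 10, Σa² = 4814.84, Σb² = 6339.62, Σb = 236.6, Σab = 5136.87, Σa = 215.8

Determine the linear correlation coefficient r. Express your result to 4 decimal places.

0.0907

r = (nΣab − ΣaΣb) / √[(nΣa² − (Σa)²)(nΣb² − (Σb)²)]
Numerator: 10×5136.87 − 215.8×236.6 = 310.42
Denominator: √[(48148.4 − 46569.64)(63396.2 − 55979.56)] = √[1578.76 × 7416.64] = 3421.8554
r = 310.42 / 3421.8554 ≈ 0.0907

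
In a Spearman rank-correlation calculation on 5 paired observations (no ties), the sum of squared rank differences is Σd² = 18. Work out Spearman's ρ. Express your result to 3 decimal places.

ρ = 1 − 6Σd² / [n(n²−1)] = 1 − 6×18 / (5×24)
  = 1 − 108/120 = 1 − 0.9000 ≈ 0.100

0.100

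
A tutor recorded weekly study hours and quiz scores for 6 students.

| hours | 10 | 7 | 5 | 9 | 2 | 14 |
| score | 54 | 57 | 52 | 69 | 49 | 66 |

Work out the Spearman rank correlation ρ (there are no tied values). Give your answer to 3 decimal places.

Rank hours: 5, 3, 2, 4, 1, 6
Rank score: 3, 4, 2, 6, 1, 5
d = rank(hours) − rank(score): 2, -1, 0, -2, 0, 1; Σd² = 10
ρ = 1 − 6Σd² / [n(n²−1)] = 1 − 6×10 / (6×35) = 1 − 60/210 ≈ 0.714

0.714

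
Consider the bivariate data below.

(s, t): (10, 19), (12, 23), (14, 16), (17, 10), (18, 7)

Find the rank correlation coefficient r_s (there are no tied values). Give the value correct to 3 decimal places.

Rank s: 1, 2, 3, 4, 5
Rank t: 4, 5, 3, 2, 1
d = rank(s) − rank(t): -3, -3, 0, 2, 4; Σd² = 38
ρ = 1 − 6Σd² / [n(n²−1)] = 1 − 6×38 / (5×24) = 1 − 228/120 ≈ -0.900

-0.900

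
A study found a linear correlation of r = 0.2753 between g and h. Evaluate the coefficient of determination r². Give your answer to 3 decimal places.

0.076

r² = (0.2753)² = 0.076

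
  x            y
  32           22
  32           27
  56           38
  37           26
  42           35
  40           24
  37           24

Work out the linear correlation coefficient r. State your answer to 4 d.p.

n = 7, Σx = 276, Σy = 196, Σx² = 11286, Σy² = 5710, Σxy = 7976
nΣxy − ΣxΣy = 55832 − 54096 = 1736
nΣx² − (Σx)² = 79002 − 76176 = 2826; nΣy² − (Σy)² = 39970 − 38416 = 1554
r = 1736 / √(2826 × 1554) = 1736 / 2095.6154 ≈ 0.8284

0.8284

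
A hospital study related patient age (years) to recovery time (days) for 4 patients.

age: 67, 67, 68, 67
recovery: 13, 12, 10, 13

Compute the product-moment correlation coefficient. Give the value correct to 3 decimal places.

n = 4, Σx = 269, Σy = 48, Σx² = 18091, Σy² = 582, Σxy = 3226
nΣxy − ΣxΣy = 12904 − 12912 = -8
nΣx² − (Σx)² = 72364 − 72361 = 3; nΣy² − (Σy)² = 2328 − 2304 = 24
r = -8 / √(3 × 24) = -8 / 8.4853 ≈ -0.943

-0.943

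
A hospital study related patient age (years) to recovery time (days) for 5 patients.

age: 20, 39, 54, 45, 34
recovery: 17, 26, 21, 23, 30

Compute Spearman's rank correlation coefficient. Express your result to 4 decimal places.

0.0000

Rank age: 1, 3, 5, 4, 2
Rank recovery: 1, 4, 2, 3, 5
d = rank(age) − rank(recovery): 0, -1, 3, 1, -3; Σd² = 20
ρ = 1 − 6Σd² / [n(n²−1)] = 1 − 6×20 / (5×24) = 1 − 120/120 ≈ 0.0000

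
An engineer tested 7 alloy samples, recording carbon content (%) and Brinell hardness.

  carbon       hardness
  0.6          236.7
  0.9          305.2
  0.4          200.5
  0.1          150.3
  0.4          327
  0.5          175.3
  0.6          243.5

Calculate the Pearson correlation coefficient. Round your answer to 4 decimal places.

0.5986

n = 7, Σx = 3.5, Σy = 1638.5, Σx² = 2.11, Σy² = 408915.61, Σxy = 876.48
nΣxy − ΣxΣy = 6135.36 − 5734.75 = 400.61
nΣx² − (Σx)² = 14.77 − 12.25 = 2.52; nΣy² − (Σy)² = 2862409.27 − 2684682.25 = 177727.02
r = 400.61 / √(2.52 × 177727.02) = 400.61 / 669.2325 ≈ 0.5986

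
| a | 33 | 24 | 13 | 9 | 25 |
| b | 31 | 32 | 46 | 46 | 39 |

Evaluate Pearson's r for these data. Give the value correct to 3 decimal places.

n = 5, Σa = 104, Σb = 194, Σa² = 2540, Σb² = 7738, Σab = 3778
nΣab − ΣaΣb = 18890 − 20176 = -1286
nΣa² − (Σa)² = 12700 − 10816 = 1884; nΣb² − (Σb)² = 38690 − 37636 = 1054
r = -1286 / √(1884 × 1054) = -1286 / 1409.1615 ≈ -0.913

-0.913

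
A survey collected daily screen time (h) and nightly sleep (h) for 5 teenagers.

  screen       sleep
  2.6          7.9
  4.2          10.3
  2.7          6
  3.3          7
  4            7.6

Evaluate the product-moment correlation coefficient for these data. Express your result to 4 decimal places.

n = 5, Σx = 16.8, Σy = 38.8, Σx² = 58.58, Σy² = 311.26, Σxy = 133.5
nΣxy − ΣxΣy = 667.5 − 651.84 = 15.66
nΣx² − (Σx)² = 292.9 − 282.24 = 10.66; nΣy² − (Σy)² = 1556.3 − 1505.44 = 50.86
r = 15.66 / √(10.66 × 50.86) = 15.66 / 23.2845 ≈ 0.6726

0.6726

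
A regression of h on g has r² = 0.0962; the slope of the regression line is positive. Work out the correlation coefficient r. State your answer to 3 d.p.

0.310

|r| = √0.0962 = 0.310
The association is positive, so r = 0.310.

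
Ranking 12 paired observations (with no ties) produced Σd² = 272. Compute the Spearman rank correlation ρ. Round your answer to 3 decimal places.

0.049

ρ = 1 − 6Σd² / [n(n²−1)] = 1 − 6×272 / (12×143)
  = 1 − 1632/1716 = 1 − 0.9510 ≈ 0.049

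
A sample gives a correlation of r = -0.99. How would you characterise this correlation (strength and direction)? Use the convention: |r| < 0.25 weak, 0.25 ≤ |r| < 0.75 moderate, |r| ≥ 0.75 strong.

strong negative

r = -0.99 < 0 so the relationship is negative.
|r| = 0.99, which falls in the strong range.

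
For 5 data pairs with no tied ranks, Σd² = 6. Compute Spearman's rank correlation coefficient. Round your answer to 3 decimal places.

0.700

ρ = 1 − 6Σd² / [n(n²−1)] = 1 − 6×6 / (5×24)
  = 1 − 36/120 = 1 − 0.3000 ≈ 0.700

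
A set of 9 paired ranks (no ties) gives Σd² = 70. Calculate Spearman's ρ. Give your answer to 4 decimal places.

0.4167

ρ = 1 − 6Σd² / [n(n²−1)] = 1 − 6×70 / (9×80)
  = 1 − 420/720 = 1 − 0.58333 ≈ 0.4167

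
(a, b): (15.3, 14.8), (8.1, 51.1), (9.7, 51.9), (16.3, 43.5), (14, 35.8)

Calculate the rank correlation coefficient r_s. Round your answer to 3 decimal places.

-0.600

Rank a: 4, 1, 2, 5, 3
Rank b: 1, 4, 5, 3, 2
d = rank(a) − rank(b): 3, -3, -3, 2, 1; Σd² = 32
ρ = 1 − 6Σd² / [n(n²−1)] = 1 − 6×32 / (5×24) = 1 − 192/120 ≈ -0.600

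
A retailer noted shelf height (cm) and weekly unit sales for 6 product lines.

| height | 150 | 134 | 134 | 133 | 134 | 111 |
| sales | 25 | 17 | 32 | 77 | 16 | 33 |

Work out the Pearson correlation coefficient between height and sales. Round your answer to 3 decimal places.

-0.121

n = 6, Σx = 796, Σy = 200, Σx² = 106378, Σy² = 9212, Σxy = 26364
nΣxy − ΣxΣy = 158184 − 159200 = -1016
nΣx² − (Σx)² = 638268 − 633616 = 4652; nΣy² − (Σy)² = 55272 − 40000 = 15272
r = -1016 / √(4652 × 15272) = -1016 / 8428.8400 ≈ -0.121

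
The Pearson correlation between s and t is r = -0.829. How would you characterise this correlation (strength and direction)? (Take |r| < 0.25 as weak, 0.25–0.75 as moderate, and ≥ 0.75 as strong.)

strong negative

r = -0.829 < 0 so the relationship is negative.
|r| = 0.829, which falls in the strong range.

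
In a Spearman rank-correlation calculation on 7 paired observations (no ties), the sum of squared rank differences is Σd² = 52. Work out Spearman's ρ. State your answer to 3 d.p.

0.071

ρ = 1 − 6Σd² / [n(n²−1)] = 1 − 6×52 / (7×48)
  = 1 − 312/336 = 1 − 0.9286 ≈ 0.071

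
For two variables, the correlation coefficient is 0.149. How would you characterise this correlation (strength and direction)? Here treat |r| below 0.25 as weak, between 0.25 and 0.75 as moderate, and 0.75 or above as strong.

r = 0.149 > 0 so the relationship is positive.
|r| = 0.149, which falls in the weak range.

weak positive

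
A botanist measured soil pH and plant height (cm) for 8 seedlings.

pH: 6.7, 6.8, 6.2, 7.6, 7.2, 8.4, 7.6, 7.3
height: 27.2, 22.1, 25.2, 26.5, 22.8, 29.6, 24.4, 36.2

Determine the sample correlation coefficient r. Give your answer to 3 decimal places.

n = 8, Σx = 57.8, Σy = 214, Σx² = 420.78, Σy² = 5867.34, Σxy = 1552.66
nΣxy − ΣxΣy = 12421.28 − 12369.2 = 52.08
nΣx² − (Σx)² = 3366.24 − 3340.84 = 25.4; nΣy² − (Σy)² = 46938.72 − 45796 = 1142.72
r = 52.08 / √(25.4 × 1142.72) = 52.08 / 170.3675 ≈ 0.306

0.306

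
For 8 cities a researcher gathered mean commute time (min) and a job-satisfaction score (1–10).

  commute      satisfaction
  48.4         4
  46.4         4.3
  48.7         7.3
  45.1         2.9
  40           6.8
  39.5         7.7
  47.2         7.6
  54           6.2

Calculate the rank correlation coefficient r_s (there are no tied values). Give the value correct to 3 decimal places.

Rank commute: 6, 4, 7, 3, 2, 1, 5, 8
Rank satisfaction: 2, 3, 6, 1, 5, 8, 7, 4
d = rank(commute) − rank(satisfaction): 4, 1, 1, 2, -3, -7, -2, 4; Σd² = 100
ρ = 1 − 6Σd² / [n(n²−1)] = 1 − 6×100 / (8×63) = 1 − 600/504 ≈ -0.190

-0.190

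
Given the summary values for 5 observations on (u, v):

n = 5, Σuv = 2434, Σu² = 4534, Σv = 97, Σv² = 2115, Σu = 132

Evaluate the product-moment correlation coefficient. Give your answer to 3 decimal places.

-0.256

r = (nΣuv − ΣuΣv) / √[(nΣu² − (Σu)²)(nΣv² − (Σv)²)]
Numerator: 5×2434 − 132×97 = -634
Denominator: √[(22670 − 17424)(10575 − 9409)] = √[5246 × 1166] = 2473.2238
r = -634 / 2473.2238 ≈ -0.256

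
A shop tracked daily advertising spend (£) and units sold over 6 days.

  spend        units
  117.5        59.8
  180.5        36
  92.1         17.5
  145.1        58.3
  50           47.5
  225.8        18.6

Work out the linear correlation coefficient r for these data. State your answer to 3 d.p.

-0.332

n = 6, Σx = 811, Σy = 237.7, Σx² = 129408.56, Σy² = 11179.39, Σxy = 30170.46
nΣxy − ΣxΣy = 181022.76 − 192774.7 = -11751.94
nΣx² − (Σx)² = 776451.36 − 657721 = 118730.36; nΣy² − (Σy)² = 67076.34 − 56501.29 = 10575.05
r = -11751.94 / √(118730.36 × 10575.05) = -11751.94 / 35434.1572 ≈ -0.332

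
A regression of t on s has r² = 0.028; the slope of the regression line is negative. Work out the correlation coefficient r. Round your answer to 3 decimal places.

-0.167

|r| = √0.028 = 0.167
The association is negative, so r = −0.167.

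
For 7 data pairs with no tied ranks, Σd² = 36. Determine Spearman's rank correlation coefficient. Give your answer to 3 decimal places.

ρ = 1 − 6Σd² / [n(n²−1)] = 1 − 6×36 / (7×48)
  = 1 − 216/336 = 1 − 0.6429 ≈ 0.357

0.357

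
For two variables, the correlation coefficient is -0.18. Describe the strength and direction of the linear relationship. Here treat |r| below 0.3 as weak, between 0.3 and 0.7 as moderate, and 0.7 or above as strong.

weak negative

r = -0.18 < 0 so the relationship is negative.
|r| = 0.18, which falls in the weak range.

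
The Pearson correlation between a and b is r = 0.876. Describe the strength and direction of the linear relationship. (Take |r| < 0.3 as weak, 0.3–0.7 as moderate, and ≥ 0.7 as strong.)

r = 0.876 > 0 so the relationship is positive.
|r| = 0.876, which falls in the strong range.

strong positive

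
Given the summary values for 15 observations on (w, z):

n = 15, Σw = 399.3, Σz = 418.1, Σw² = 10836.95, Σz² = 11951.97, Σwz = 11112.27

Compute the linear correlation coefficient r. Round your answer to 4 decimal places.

r = (nΣwz − ΣwΣz) / √[(nΣw² − (Σw)²)(nΣz² − (Σz)²)]
Numerator: 15×11112.27 − 399.3×418.1 = -263.28
Denominator: √[(162554.25 − 159440.49)(179279.55 − 174807.61)] = √[3113.76 × 4471.94] = 3731.5611
r = -263.28 / 3731.5611 ≈ -0.0706

-0.0706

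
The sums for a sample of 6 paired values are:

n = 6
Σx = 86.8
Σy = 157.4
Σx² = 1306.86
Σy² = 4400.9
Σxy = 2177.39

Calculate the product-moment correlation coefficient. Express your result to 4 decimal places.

-0.8453

r = (nΣxy − ΣxΣy) / √[(nΣx² − (Σx)²)(nΣy² − (Σy)²)]
Numerator: 6×2177.39 − 86.8×157.4 = -597.98
Denominator: √[(7841.16 − 7534.24)(26405.4 − 24774.76)] = √[306.92 × 1630.64] = 707.4433
r = -597.98 / 707.4433 ≈ -0.8453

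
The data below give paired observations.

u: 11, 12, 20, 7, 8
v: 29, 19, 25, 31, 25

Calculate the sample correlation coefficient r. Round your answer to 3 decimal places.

n = 5, Σu = 58, Σv = 129, Σu² = 778, Σv² = 3413, Σuv = 1464
nΣuv − ΣuΣv = 7320 − 7482 = -162
nΣu² − (Σu)² = 3890 − 3364 = 526; nΣv² − (Σv)² = 17065 − 16641 = 424
r = -162 / √(526 × 424) = -162 / 472.2542 ≈ -0.343

-0.343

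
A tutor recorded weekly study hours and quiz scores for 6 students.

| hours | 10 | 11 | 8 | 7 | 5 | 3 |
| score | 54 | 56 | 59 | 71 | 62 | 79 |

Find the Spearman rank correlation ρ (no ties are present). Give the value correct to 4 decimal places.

Rank hours: 5, 6, 4, 3, 2, 1
Rank score: 1, 2, 3, 5, 4, 6
d = rank(hours) − rank(score): 4, 4, 1, -2, -2, -5; Σd² = 66
ρ = 1 − 6Σd² / [n(n²−1)] = 1 − 6×66 / (6×35) = 1 − 396/210 ≈ -0.8857

-0.8857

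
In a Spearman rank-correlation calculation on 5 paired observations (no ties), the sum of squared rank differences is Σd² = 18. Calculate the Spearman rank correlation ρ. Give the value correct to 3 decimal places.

ρ = 1 − 6Σd² / [n(n²−1)] = 1 − 6×18 / (5×24)
  = 1 − 108/120 = 1 − 0.9000 ≈ 0.100

0.100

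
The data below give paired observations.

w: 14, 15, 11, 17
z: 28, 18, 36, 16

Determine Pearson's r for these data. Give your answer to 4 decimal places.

-0.9543

n = 4, Σw = 57, Σz = 98, Σw² = 831, Σz² = 2660, Σwz = 1330
nΣwz − ΣwΣz = 5320 − 5586 = -266
nΣw² − (Σw)² = 3324 − 3249 = 75; nΣz² − (Σz)² = 10640 − 9604 = 1036
r = -266 / √(75 × 1036) = -266 / 278.7472 ≈ -0.9543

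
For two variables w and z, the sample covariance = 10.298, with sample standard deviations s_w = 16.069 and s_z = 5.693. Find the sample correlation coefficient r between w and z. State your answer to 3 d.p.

r = Cov(w,z) / (s_w · s_z) = 10.298 / (16.069 × 5.693)
  = 10.298 / 91.4808 ≈ 0.113

0.113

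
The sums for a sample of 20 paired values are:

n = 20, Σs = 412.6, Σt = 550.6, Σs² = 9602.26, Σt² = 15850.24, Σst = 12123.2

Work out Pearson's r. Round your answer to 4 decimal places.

0.8798

r = (nΣst − ΣsΣt) / √[(nΣs² − (Σs)²)(nΣt² − (Σt)²)]
Numerator: 20×12123.2 − 412.6×550.6 = 15286.44
Denominator: √[(192045.2 − 170238.76)(317004.8 − 303160.36)] = √[21806.44 × 13844.44] = 17375.2108
r = 15286.44 / 17375.2108 ≈ 0.8798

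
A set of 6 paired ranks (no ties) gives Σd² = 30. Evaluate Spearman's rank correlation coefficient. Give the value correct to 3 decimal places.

0.143

ρ = 1 − 6Σd² / [n(n²−1)] = 1 − 6×30 / (6×35)
  = 1 − 180/210 = 1 − 0.8571 ≈ 0.143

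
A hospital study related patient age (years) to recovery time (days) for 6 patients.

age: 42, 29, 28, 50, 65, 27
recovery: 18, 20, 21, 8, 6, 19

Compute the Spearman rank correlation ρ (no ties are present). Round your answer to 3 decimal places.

Rank age: 4, 3, 2, 5, 6, 1
Rank recovery: 3, 5, 6, 2, 1, 4
d = rank(age) − rank(recovery): 1, -2, -4, 3, 5, -3; Σd² = 64
ρ = 1 − 6Σd² / [n(n²−1)] = 1 − 6×64 / (6×35) = 1 − 384/210 ≈ -0.829

-0.829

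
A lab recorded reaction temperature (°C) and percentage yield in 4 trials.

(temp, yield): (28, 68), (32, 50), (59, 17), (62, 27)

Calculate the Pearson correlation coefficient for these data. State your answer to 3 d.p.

-0.942

n = 4, Σx = 181, Σy = 162, Σx² = 9133, Σy² = 8142, Σxy = 6181
nΣxy − ΣxΣy = 24724 − 29322 = -4598
nΣx² − (Σx)² = 36532 − 32761 = 3771; nΣy² − (Σy)² = 32568 − 26244 = 6324
r = -4598 / √(3771 × 6324) = -4598 / 4883.4213 ≈ -0.942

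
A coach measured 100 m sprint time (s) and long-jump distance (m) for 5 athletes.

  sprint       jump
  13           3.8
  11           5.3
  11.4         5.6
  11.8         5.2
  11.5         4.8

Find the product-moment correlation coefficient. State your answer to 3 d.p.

-0.884

n = 5, Σx = 58.7, Σy = 24.7, Σx² = 691.45, Σy² = 123.97, Σxy = 288.1
nΣxy − ΣxΣy = 1440.5 − 1449.89 = -9.39
nΣx² − (Σx)² = 3457.25 − 3445.69 = 11.56; nΣy² − (Σy)² = 619.85 − 610.09 = 9.76
r = -9.39 / √(11.56 × 9.76) = -9.39 / 10.6219 ≈ -0.884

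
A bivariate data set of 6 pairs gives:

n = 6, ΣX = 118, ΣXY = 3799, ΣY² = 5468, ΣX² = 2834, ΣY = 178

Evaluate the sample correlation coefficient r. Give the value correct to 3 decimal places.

0.962

r = (nΣXY − ΣXΣY) / √[(nΣX² − (ΣX)²)(nΣY² − (ΣY)²)]
Numerator: 6×3799 − 118×178 = 1790
Denominator: √[(17004 − 13924)(32808 − 31684)] = √[3080 × 1124] = 1860.6236
r = 1790 / 1860.6236 ≈ 0.962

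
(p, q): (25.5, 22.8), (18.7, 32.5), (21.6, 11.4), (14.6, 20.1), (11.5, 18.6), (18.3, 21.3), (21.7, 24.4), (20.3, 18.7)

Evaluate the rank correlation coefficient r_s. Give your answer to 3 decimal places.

0.310

Rank p: 8, 4, 6, 2, 1, 3, 7, 5
Rank q: 6, 8, 1, 4, 2, 5, 7, 3
d = rank(p) − rank(q): 2, -4, 5, -2, -1, -2, 0, 2; Σd² = 58
ρ = 1 − 6Σd² / [n(n²−1)] = 1 − 6×58 / (8×63) = 1 − 348/504 ≈ 0.310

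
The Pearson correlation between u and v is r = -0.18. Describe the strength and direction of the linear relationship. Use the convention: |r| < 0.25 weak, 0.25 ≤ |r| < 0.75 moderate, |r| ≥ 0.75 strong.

weak negative

r = -0.18 < 0 so the relationship is negative.
|r| = 0.18, which falls in the weak range.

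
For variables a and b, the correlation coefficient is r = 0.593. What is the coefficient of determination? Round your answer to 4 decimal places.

r² = (0.593)² = 0.3516

0.3516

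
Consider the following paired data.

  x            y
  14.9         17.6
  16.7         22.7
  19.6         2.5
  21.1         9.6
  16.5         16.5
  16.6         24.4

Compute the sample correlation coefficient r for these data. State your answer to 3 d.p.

n = 6, Σx = 105.4, Σy = 93.3, Σx² = 1878.08, Σy² = 1791.07, Σxy = 1570.18
nΣxy − ΣxΣy = 9421.08 − 9833.82 = -412.74
nΣx² − (Σx)² = 11268.48 − 11109.16 = 159.32; nΣy² − (Σy)² = 10746.42 − 8704.89 = 2041.53
r = -412.74 / √(159.32 × 2041.53) = -412.74 / 570.3127 ≈ -0.724

-0.724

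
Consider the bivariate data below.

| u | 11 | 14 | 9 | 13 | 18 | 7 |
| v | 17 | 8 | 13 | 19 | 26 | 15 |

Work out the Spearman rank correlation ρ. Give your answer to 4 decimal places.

0.3714

Rank u: 3, 5, 2, 4, 6, 1
Rank v: 4, 1, 2, 5, 6, 3
d = rank(u) − rank(v): -1, 4, 0, -1, 0, -2; Σd² = 22
ρ = 1 − 6Σd² / [n(n²−1)] = 1 − 6×22 / (6×35) = 1 − 132/210 ≈ 0.3714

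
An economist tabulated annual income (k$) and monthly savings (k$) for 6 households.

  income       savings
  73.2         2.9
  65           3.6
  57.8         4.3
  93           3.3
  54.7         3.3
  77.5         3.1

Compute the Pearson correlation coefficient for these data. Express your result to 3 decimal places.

n = 6, Σx = 421.2, Σy = 20.5, Σx² = 30571.42, Σy² = 71.25, Σxy = 1422.48
nΣxy − ΣxΣy = 8534.88 − 8634.6 = -99.72
nΣx² − (Σx)² = 183428.52 − 177409.44 = 6019.08; nΣy² − (Σy)² = 427.5 − 420.25 = 7.25
r = -99.72 / √(6019.08 × 7.25) = -99.72 / 208.8979 ≈ -0.477

-0.477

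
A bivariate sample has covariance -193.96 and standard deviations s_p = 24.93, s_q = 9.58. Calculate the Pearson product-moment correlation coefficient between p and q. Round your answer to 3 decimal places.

r = Cov(p,q) / (s_p · s_q) = -193.96 / (24.93 × 9.58)
  = -193.96 / 238.8294 ≈ -0.812

-0.812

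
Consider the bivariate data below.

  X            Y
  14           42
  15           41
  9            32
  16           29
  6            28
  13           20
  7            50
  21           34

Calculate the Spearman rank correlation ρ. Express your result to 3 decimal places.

Rank X: 5, 6, 3, 7, 1, 4, 2, 8
Rank Y: 7, 6, 4, 3, 2, 1, 8, 5
d = rank(X) − rank(Y): -2, 0, -1, 4, -1, 3, -6, 3; Σd² = 76
ρ = 1 − 6Σd² / [n(n²−1)] = 1 − 6×76 / (8×63) = 1 − 456/504 ≈ 0.095

0.095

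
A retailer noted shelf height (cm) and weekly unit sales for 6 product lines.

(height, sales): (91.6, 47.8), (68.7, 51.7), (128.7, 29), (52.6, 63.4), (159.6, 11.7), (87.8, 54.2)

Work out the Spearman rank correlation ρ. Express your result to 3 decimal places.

-0.943

Rank height: 4, 2, 5, 1, 6, 3
Rank sales: 3, 4, 2, 6, 1, 5
d = rank(height) − rank(sales): 1, -2, 3, -5, 5, -2; Σd² = 68
ρ = 1 − 6Σd² / [n(n²−1)] = 1 − 6×68 / (6×35) = 1 − 408/210 ≈ -0.943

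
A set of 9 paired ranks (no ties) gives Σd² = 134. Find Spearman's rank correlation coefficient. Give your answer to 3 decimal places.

-0.117

ρ = 1 − 6Σd² / [n(n²−1)] = 1 − 6×134 / (9×80)
  = 1 − 804/720 = 1 − 1.1167 ≈ -0.117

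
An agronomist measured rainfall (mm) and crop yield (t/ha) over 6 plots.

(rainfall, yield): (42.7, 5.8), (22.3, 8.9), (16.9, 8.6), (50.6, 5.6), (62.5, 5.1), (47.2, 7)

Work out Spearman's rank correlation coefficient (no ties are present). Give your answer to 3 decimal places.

-0.886

Rank rainfall: 3, 2, 1, 5, 6, 4
Rank yield: 3, 6, 5, 2, 1, 4
d = rank(rainfall) − rank(yield): 0, -4, -4, 3, 5, 0; Σd² = 66
ρ = 1 − 6Σd² / [n(n²−1)] = 1 − 6×66 / (6×35) = 1 − 396/210 ≈ -0.886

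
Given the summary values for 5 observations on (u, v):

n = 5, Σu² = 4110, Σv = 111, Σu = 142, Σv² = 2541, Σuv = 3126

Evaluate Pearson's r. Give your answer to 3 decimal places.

r = (nΣuv − ΣuΣv) / √[(nΣu² − (Σu)²)(nΣv² − (Σv)²)]
Numerator: 5×3126 − 142×111 = -132
Denominator: √[(20550 − 20164)(12705 − 12321)] = √[386 × 384] = 384.9987
r = -132 / 384.9987 ≈ -0.343

-0.343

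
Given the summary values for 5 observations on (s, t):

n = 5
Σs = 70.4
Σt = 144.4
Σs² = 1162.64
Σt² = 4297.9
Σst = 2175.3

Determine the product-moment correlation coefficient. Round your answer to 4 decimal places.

r = (nΣst − ΣsΣt) / √[(nΣs² − (Σs)²)(nΣt² − (Σt)²)]
Numerator: 5×2175.3 − 70.4×144.4 = 710.74
Denominator: √[(5813.2 − 4956.16)(21489.5 − 20851.36)] = √[857.04 × 638.14] = 739.5347
r = 710.74 / 739.5347 ≈ 0.9611

0.9611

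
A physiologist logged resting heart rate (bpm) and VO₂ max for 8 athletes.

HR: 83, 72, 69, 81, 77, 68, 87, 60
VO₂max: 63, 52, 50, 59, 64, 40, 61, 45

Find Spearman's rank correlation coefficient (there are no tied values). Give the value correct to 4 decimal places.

Rank HR: 7, 4, 3, 6, 5, 2, 8, 1
Rank VO₂max: 7, 4, 3, 5, 8, 1, 6, 2
d = rank(HR) − rank(VO₂max): 0, 0, 0, 1, -3, 1, 2, -1; Σd² = 16
ρ = 1 − 6Σd² / [n(n²−1)] = 1 − 6×16 / (8×63) = 1 − 96/504 ≈ 0.8095

0.8095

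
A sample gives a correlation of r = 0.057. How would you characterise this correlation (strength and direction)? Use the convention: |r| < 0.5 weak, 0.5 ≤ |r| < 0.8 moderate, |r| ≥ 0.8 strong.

r = 0.057 > 0 so the relationship is positive.
|r| = 0.057, which falls in the weak range.

weak positive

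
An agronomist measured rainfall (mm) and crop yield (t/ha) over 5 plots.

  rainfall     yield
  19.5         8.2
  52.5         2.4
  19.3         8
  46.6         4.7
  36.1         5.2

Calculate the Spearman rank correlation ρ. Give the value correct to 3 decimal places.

-0.900

Rank rainfall: 2, 5, 1, 4, 3
Rank yield: 5, 1, 4, 2, 3
d = rank(rainfall) − rank(yield): -3, 4, -3, 2, 0; Σd² = 38
ρ = 1 − 6Σd² / [n(n²−1)] = 1 − 6×38 / (5×24) = 1 − 228/120 ≈ -0.900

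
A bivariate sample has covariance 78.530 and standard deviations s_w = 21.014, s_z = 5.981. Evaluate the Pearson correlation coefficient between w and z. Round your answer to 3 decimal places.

r = Cov(w,z) / (s_w · s_z) = 78.530 / (21.014 × 5.981)
  = 78.530 / 125.6847 ≈ 0.625

0.625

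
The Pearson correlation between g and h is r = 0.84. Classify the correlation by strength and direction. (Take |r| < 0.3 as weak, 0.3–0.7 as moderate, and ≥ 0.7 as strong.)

r = 0.84 > 0 so the relationship is positive.
|r| = 0.84, which falls in the strong range.

strong positive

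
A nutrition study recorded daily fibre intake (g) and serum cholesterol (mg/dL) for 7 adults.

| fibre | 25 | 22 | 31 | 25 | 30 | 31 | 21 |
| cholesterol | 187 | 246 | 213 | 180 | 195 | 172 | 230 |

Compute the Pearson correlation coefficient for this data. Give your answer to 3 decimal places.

n = 7, Σx = 185, Σy = 1423, Σx² = 4997, Σy² = 293763, Σxy = 37202
nΣxy − ΣxΣy = 260414 − 263255 = -2841
nΣx² − (Σx)² = 34979 − 34225 = 754; nΣy² − (Σy)² = 2056341 − 2024929 = 31412
r = -2841 / √(754 × 31412) = -2841 / 4866.6876 ≈ -0.584

-0.584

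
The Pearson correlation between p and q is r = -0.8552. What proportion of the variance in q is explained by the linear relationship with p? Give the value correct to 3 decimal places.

0.731

r² = (-0.8552)² = 0.731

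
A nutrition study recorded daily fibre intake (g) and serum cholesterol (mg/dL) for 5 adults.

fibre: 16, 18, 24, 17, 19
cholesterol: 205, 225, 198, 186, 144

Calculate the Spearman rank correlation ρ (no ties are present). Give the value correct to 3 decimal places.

Rank fibre: 1, 3, 5, 2, 4
Rank cholesterol: 4, 5, 3, 2, 1
d = rank(fibre) − rank(cholesterol): -3, -2, 2, 0, 3; Σd² = 26
ρ = 1 − 6Σd² / [n(n²−1)] = 1 − 6×26 / (5×24) = 1 − 156/120 ≈ -0.300

-0.300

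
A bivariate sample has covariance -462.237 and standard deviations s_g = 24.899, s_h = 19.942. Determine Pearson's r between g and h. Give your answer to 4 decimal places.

r = Cov(g,h) / (s_g · s_h) = -462.237 / (24.899 × 19.942)
  = -462.237 / 496.5359 ≈ -0.9309

-0.9309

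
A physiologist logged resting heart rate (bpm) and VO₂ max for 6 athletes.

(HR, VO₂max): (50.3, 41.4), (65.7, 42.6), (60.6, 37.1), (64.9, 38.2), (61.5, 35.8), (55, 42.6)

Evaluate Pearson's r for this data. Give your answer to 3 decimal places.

n = 6, Σx = 358, Σy = 237.7, Σx² = 21538.2, Σy² = 9460.77, Σxy = 14153.38
nΣxy − ΣxΣy = 84920.28 − 85096.6 = -176.32
nΣx² − (Σx)² = 129229.2 − 128164 = 1065.2; nΣy² − (Σy)² = 56764.62 − 56501.29 = 263.33
r = -176.32 / √(1065.2 × 263.33) = -176.32 / 529.6217 ≈ -0.333

-0.333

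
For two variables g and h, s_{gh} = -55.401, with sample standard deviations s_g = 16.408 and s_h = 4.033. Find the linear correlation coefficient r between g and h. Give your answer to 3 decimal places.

-0.837

r = Cov(g,h) / (s_g · s_h) = -55.401 / (16.408 × 4.033)
  = -55.401 / 66.1735 ≈ -0.837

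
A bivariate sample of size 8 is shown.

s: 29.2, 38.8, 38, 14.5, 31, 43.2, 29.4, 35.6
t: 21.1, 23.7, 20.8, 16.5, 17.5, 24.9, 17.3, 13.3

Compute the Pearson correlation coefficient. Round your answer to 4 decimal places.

0.5427

n = 8, Σs = 259.7, Σt = 155.1, Σs² = 8971.29, Σt² = 3114.23, Σst = 5165.61
nΣst − ΣsΣt = 41324.88 − 40279.47 = 1045.41
nΣs² − (Σs)² = 71770.32 − 67444.09 = 4326.23; nΣt² − (Σt)² = 24913.84 − 24056.01 = 857.83
r = 1045.41 / √(4326.23 × 857.83) = 1045.41 / 1926.4397 ≈ 0.5427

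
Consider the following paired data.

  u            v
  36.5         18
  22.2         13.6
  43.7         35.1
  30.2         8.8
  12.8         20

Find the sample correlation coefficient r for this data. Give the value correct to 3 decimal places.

n = 5, Σu = 145.4, Σv = 95.5, Σu² = 4810.66, Σv² = 2218.41, Σuv = 3014.55
nΣuv − ΣuΣv = 15072.75 − 13885.7 = 1187.05
nΣu² − (Σu)² = 24053.3 − 21141.16 = 2912.14; nΣv² − (Σv)² = 11092.05 − 9120.25 = 1971.8
r = 1187.05 / √(2912.14 × 1971.8) = 1187.05 / 2396.2800 ≈ 0.495

0.495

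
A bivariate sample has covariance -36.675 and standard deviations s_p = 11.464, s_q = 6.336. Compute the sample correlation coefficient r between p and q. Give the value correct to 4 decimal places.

-0.5049

r = Cov(p,q) / (s_p · s_q) = -36.675 / (11.464 × 6.336)
  = -36.675 / 72.6359 ≈ -0.5049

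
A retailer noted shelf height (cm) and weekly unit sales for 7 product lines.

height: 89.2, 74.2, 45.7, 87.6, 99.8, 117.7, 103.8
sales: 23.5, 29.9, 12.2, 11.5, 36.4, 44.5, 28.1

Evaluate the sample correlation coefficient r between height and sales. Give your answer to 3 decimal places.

0.733

n = 7, Σx = 618, Σy = 186.1, Σx² = 57812.3, Σy² = 5822.17, Σxy = 17666.87
nΣxy − ΣxΣy = 123668.09 − 115009.8 = 8658.29
nΣx² − (Σx)² = 404686.1 − 381924 = 22762.1; nΣy² − (Σy)² = 40755.19 − 34633.21 = 6121.98
r = 8658.29 / √(22762.1 × 6121.98) = 8658.29 / 11804.6229 ≈ 0.733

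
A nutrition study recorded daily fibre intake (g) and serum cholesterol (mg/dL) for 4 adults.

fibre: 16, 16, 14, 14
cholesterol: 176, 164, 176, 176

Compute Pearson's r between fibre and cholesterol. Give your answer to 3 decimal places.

-0.577

n = 4, Σx = 60, Σy = 692, Σx² = 904, Σy² = 119824, Σxy = 10368
nΣxy − ΣxΣy = 41472 − 41520 = -48
nΣx² − (Σx)² = 3616 − 3600 = 16; nΣy² − (Σy)² = 479296 − 478864 = 432
r = -48 / √(16 × 432) = -48 / 83.1384 ≈ -0.577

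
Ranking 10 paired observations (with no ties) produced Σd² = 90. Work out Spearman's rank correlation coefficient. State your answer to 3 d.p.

ρ = 1 − 6Σd² / [n(n²−1)] = 1 − 6×90 / (10×99)
  = 1 − 540/990 = 1 − 0.5455 ≈ 0.455

0.455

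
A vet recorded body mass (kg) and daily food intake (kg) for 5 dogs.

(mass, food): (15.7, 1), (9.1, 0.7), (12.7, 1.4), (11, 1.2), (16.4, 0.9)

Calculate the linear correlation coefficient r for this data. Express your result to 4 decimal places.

0.0941

n = 5, Σx = 64.9, Σy = 5.2, Σx² = 880.55, Σy² = 5.7, Σxy = 67.81
nΣxy − ΣxΣy = 339.05 − 337.48 = 1.57
nΣx² − (Σx)² = 4402.75 − 4212.01 = 190.74; nΣy² − (Σy)² = 28.5 − 27.04 = 1.46
r = 1.57 / √(190.74 × 1.46) = 1.57 / 16.6877 ≈ 0.0941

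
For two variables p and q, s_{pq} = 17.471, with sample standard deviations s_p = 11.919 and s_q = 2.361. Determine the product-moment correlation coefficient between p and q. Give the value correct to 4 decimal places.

0.6208

r = Cov(p,q) / (s_p · s_q) = 17.471 / (11.919 × 2.361)
  = 17.471 / 28.1408 ≈ 0.6208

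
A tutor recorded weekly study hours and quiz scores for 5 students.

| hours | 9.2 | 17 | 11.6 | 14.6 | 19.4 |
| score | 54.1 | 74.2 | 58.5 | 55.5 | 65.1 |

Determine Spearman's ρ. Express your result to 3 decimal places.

0.800

Rank hours: 1, 4, 2, 3, 5
Rank score: 1, 5, 3, 2, 4
d = rank(hours) − rank(score): 0, -1, -1, 1, 1; Σd² = 4
ρ = 1 − 6Σd² / [n(n²−1)] = 1 − 6×4 / (5×24) = 1 − 24/120 ≈ 0.800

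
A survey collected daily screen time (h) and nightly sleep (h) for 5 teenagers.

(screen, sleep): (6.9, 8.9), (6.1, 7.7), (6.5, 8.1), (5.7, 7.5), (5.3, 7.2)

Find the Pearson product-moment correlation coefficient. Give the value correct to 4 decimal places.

0.9623

n = 5, Σx = 30.5, Σy = 39.4, Σx² = 187.65, Σy² = 312.2, Σxy = 241.94
nΣxy − ΣxΣy = 1209.7 − 1201.7 = 8
nΣx² − (Σx)² = 938.25 − 930.25 = 8; nΣy² − (Σy)² = 1561 − 1552.36 = 8.64
r = 8 / √(8 × 8.64) = 8 / 8.3138 ≈ 0.9623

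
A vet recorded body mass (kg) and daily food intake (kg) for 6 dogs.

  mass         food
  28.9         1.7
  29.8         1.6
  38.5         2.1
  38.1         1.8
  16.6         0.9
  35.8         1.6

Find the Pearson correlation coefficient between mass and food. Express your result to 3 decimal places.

0.914

n = 6, Σx = 187.7, Σy = 9.7, Σx² = 6214.31, Σy² = 16.47, Σxy = 318.46
nΣxy − ΣxΣy = 1910.76 − 1820.69 = 90.07
nΣx² − (Σx)² = 37285.86 − 35231.29 = 2054.57; nΣy² − (Σy)² = 98.82 − 94.09 = 4.73
r = 90.07 / √(2054.57 × 4.73) = 90.07 / 98.5805 ≈ 0.914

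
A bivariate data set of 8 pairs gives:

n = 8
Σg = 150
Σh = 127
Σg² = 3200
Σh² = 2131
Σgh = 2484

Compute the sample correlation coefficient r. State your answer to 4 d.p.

0.4870

r = (nΣgh − ΣgΣh) / √[(nΣg² − (Σg)²)(nΣh² − (Σh)²)]
Numerator: 8×2484 − 150×127 = 822
Denominator: √[(25600 − 22500)(17048 − 16129)] = √[3100 × 919] = 1687.8685
r = 822 / 1687.8685 ≈ 0.4870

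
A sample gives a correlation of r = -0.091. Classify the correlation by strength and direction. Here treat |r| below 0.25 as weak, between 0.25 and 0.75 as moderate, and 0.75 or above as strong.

r = -0.091 < 0 so the relationship is negative.
|r| = 0.091, which falls in the weak range.

weak negative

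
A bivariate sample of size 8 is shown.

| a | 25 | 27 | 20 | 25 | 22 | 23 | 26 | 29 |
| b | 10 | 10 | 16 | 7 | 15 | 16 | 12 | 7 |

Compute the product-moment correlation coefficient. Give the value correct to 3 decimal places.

n = 8, Σa = 197, Σb = 93, Σa² = 4909, Σb² = 1179, Σab = 2228
nΣab − ΣaΣb = 17824 − 18321 = -497
nΣa² − (Σa)² = 39272 − 38809 = 463; nΣb² − (Σb)² = 9432 − 8649 = 783
r = -497 / √(463 × 783) = -497 / 602.1038 ≈ -0.825

-0.825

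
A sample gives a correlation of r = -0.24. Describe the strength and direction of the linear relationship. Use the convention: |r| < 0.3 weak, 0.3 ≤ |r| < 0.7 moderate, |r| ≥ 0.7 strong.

weak negative

r = -0.24 < 0 so the relationship is negative.
|r| = 0.24, which falls in the weak range.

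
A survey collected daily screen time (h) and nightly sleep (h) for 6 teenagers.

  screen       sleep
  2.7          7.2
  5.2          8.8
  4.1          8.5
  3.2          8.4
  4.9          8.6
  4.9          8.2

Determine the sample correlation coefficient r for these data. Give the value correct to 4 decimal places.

0.7468

n = 6, Σx = 25, Σy = 49.7, Σx² = 109.4, Σy² = 413.29, Σxy = 209.25
nΣxy − ΣxΣy = 1255.5 − 1242.5 = 13
nΣx² − (Σx)² = 656.4 − 625 = 31.4; nΣy² − (Σy)² = 2479.74 − 2470.09 = 9.65
r = 13 / √(31.4 × 9.65) = 13 / 17.4072 ≈ 0.7468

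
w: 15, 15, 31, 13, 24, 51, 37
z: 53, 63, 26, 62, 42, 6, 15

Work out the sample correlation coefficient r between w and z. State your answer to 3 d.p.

n = 7, Σw = 186, Σz = 267, Σw² = 6126, Σz² = 13323, Σwz = 5221
nΣwz − ΣwΣz = 36547 − 49662 = -13115
nΣw² − (Σw)² = 42882 − 34596 = 8286; nΣz² − (Σz)² = 93261 − 71289 = 21972
r = -13115 / √(8286 × 21972) = -13115 / 13492.9608 ≈ -0.972

-0.972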